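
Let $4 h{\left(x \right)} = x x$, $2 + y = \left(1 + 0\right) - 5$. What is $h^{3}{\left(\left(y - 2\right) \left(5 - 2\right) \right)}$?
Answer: $2985984$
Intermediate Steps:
$y = -6$ ($y = -2 + \left(\left(1 + 0\right) - 5\right) = -2 + \left(1 - 5\right) = -2 - 4 = -6$)
$h{\left(x \right)} = \frac{x^{2}}{4}$ ($h{\left(x \right)} = \frac{x x}{4} = \frac{x^{2}}{4}$)
$h^{3}{\left(\left(y - 2\right) \left(5 - 2\right) \right)} = \left(\frac{\left(\left(-6 - 2\right) \left(5 - 2\right)\right)^{2}}{4}\right)^{3} = \left(\frac{\left(\left(-8\right) 3\right)^{2}}{4}\right)^{3} = \left(\frac{\left(-24\right)^{2}}{4}\right)^{3} = \left(\frac{1}{4} \cdot 576\right)^{3} = 144^{3} = 2985984$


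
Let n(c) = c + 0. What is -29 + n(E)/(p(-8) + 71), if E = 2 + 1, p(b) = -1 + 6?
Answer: -2201/76 ≈ -28.961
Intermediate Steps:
p(b) = 5
E = 3
n(c) = c
-29 + n(E)/(p(-8) + 71) = -29 + 3/(5 + 71) = -29 + 3/76 = -2201/76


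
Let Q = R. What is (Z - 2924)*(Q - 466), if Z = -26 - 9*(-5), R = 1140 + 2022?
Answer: -7831880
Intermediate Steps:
R = 3162
Z = 19 (Z = -26 + 45 = 19)
Q = 3162
(Z - 2924)*(Q - 466) = (19 - 2924)*(3162 - 466) = -2905*2696 = -7831880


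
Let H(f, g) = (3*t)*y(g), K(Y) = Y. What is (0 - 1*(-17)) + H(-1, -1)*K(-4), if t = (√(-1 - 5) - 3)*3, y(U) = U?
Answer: -91 + 36*I*√6 ≈ -91.0 + 88.182*I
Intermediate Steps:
t = -9 + 3*I*√6 (t = (√(-6) - 3)*3 = (I*√6 - 3)*3 = (-3 + I*√6)*3 = -9 + 3*I*√6 ≈ -9.0 + 7.3485*I)
H(f, g) = g*(-27 + 9*I*√6) (H(f, g) = (3*(-9 + 3*I*√6))*g = (-27 + 9*I*√6)*g = g*(-27 + 9*I*√6))
(0 - 1*(-17)) + H(-1, -1)*K(-4) = (0 - 1*(-17)) + (9*(-1)*(-3 + I*√6))*(-4) = (0 + 17) + (27 - 9*I*√6)*(-4) = 17 + (-108 + 36*I*√6) = -91 + 36*I*√6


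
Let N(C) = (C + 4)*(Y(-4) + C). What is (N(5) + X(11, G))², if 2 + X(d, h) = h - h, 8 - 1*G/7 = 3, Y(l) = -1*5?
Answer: 4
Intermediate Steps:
Y(l) = -5
G = 35 (G = 56 - 7*3 = 56 - 21 = 35)
N(C) = (-5 + C)*(4 + C) (N(C) = (C + 4)*(-5 + C) = (4 + C)*(-5 + C) = (-5 + C)*(4 + C))
X(d, h) = -2 (X(d, h) = -2 + (h - h) = -2 + 0 = -2)
(N(5) + X(11, G))² = ((-20 + 5² - 1*5) - 2)² = ((-20 + 25 - 5) - 2)² = (0 - 2)² = (-2)² = 4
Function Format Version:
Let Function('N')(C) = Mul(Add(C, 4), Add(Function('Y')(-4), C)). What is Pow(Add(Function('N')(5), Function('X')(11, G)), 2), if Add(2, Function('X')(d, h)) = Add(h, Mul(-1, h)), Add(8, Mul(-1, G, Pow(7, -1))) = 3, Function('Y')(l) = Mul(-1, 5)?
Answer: 4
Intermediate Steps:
Function('Y')(l) = -5
G = 35 (G = Add(56, Mul(-7, 3)) = Add(56, -21) = 35)
Function('N')(C) = Mul(Add(-5, C), Add(4, C)) (Function('N')(C) = Mul(Add(C, 4), Add(-5, C)) = Mul(Add(4, C), Add(-5, C)) = Mul(Add(-5, C), Add(4, C)))
Function('X')(d, h) = -2 (Function('X')(d, h) = Add(-2, Add(h, Mul(-1, h))) = Add(-2, 0) = -2)
Pow(Add(Function('N')(5), Function('X')(11, G)), 2) = Pow(Add(Add(-20, Pow(5, 2), Mul(-1, 5)), -2), 2) = Pow(Add(Add(-20, 25, -5), -2), 2) = Pow(Add(0, -2), 2) = Pow(-2, 2) = 4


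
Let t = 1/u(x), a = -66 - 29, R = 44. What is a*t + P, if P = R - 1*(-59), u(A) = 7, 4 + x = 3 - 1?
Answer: 626/7 ≈ 89.429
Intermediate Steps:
x = -2 (x = -4 + (3 - 1) = -4 + 2 = -2)
a = -95
t = ⅐ (t = 1/7 = ⅐ ≈ 0.14286)
P = 103 (P = 44 - 1*(-59) = 44 + 59 = 103)
a*t + P = -95*⅐ + 103 = -95/7 + 103 = 626/7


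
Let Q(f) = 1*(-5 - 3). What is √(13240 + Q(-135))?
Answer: 4*√827 ≈ 115.03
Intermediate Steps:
Q(f) = -8 (Q(f) = 1*(-8) = -8)
√(13240 + Q(-135)) = √(13240 - 8) = √13232 = 4*√827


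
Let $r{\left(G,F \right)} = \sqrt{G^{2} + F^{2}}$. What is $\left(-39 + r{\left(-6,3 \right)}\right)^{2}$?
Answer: $1566 - 234 \sqrt{5} \approx 1042.8$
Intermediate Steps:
$r{\left(G,F \right)} = \sqrt{F^{2} + G^{2}}$
$\left(-39 + r{\left(-6,3 \right)}\right)^{2} = \left(-39 + \sqrt{3^{2} + \left(-6\right)^{2}}\right)^{2} = \left(-39 + \sqrt{9 + 36}\right)^{2} = \left(-39 + \sqrt{45}\right)^{2} = \left(-39 + 3 \sqrt{5}\right)^{2}$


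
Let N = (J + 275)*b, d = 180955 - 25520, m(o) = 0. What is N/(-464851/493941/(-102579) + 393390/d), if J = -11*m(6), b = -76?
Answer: -671834894431011300/81356516255671 ≈ -8257.9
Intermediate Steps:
d = 155435
J = 0 (J = -11*0 = 0)
N = -20900 (N = (0 + 275)*(-76) = 275*(-76) = -20900)
N/(-464851/493941/(-102579) + 393390/d) = -20900/(-464851/493941/(-102579) + 393390/155435) = -20900/(-464851*1/493941*(-1/102579) + 393390*(1/155435)) = -20900/(-464851/493941*(-1/102579) + 78678/31087) = -20900/(464851/50667973839 + 78678/31087) = -20900/81356516255671/32145210259857 = -20900*32145210259857/81356516255671 = -671834894431011300/81356516255671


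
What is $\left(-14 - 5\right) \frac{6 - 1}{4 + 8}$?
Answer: $- \frac{95}{12} \approx -7.9167$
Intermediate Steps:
$\left(-14 - 5\right) \frac{6 - 1}{4 + 8} = - 19 \cdot \frac{5}{12} = - 19 \cdot 5 \cdot \frac{1}{12} = \left(-19\right) \frac{5}{12} = - \frac{95}{12}$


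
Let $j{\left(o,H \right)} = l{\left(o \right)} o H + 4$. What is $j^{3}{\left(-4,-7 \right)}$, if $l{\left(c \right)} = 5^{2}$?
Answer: $348913664$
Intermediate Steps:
$l{\left(c \right)} = 25$
$j{\left(o,H \right)} = 4 + 25 H o$ ($j{\left(o,H \right)} = 25 o H + 4 = 25 H o + 4 = 4 + 25 H o$)
$j^{3}{\left(-4,-7 \right)} = \left(4 + 25 \left(-7\right) \left(-4\right)\right)^{3} = \left(4 + 700\right)^{3} = 704^{3} = 348913664$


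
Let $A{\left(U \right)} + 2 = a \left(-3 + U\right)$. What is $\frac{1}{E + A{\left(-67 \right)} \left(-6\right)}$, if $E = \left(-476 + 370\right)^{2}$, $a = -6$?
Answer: $\frac{1}{8728} \approx 0.00011457$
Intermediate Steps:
$A{\left(U \right)} = 16 - 6 U$ ($A{\left(U \right)} = -2 - 6 \left(-3 + U\right) = -2 - \left(-18 + 6 U\right) = 16 - 6 U$)
$E = 11236$ ($E = \left(-106\right)^{2} = 11236$)
$\frac{1}{E + A{\left(-67 \right)} \left(-6\right)} = \frac{1}{11236 + \left(16 - -402\right) \left(-6\right)} = \frac{1}{11236 + \left(16 + 402\right) \left(-6\right)} = \frac{1}{11236 + 418 \left(-6\right)} = \frac{1}{11236 - 2508} = \frac{1}{8728}$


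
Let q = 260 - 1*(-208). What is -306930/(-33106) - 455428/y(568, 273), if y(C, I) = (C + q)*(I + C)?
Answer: 31542917914/3605557907 ≈ 8.7484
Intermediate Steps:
q = 468 (q = 260 + 208 = 468)
y(C, I) = (468 + C)*(C + I) (y(C, I) = (C + 468)*(I + C) = (468 + C)*(C + I))
-306930/(-33106) - 455428/y(568, 273) = -306930/(-33106) - 455428/(568² + 468*568 + 468*273 + 568*273) = -306930*(-1/33106) - 455428/(322624 + 265824 + 127764 + 155064) = 153465/16553 - 455428/871276 = 153465/16553 - 455428*1/871276 = 153465/16553 - 113857/217819 = 31542917914/3605557907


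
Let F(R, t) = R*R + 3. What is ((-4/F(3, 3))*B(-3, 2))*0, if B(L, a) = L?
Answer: 0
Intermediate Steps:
F(R, t) = 3 + R**2 (F(R, t) = R**2 + 3 = 3 + R**2)
((-4/F(3, 3))*B(-3, 2))*0 = (-4/(3 + 3**2)*(-3))*0 = (-4/(3 + 9)*(-3))*0 = (-4/12*(-3))*0 = (-4*1/12*(-3))*0 = -1/3*(-3)*0 = 1*0 = 0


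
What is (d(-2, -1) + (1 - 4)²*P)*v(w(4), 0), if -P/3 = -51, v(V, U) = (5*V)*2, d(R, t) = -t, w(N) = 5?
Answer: 68900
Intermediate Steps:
v(V, U) = 10*V
P = 153 (P = -3*(-51) = 153)
(d(-2, -1) + (1 - 4)²*P)*v(w(4), 0) = (-1*(-1) + (1 - 4)²*153)*(10*5) = (1 + (-3)²*153)*50 = (1 + 9*153)*50 = (1 + 1377)*50 = 1378*50 = 68900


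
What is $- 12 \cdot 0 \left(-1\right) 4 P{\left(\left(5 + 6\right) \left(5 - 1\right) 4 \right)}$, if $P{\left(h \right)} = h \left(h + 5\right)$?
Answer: $0$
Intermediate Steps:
$P{\left(h \right)} = h \left(5 + h\right)$
$- 12 \cdot 0 \left(-1\right) 4 P{\left(\left(5 + 6\right) \left(5 - 1\right) 4 \right)} = - 12 \cdot 0 \left(-1\right) 4 \left(5 + 6\right) \left(5 - 1\right) 4 \left(5 + \left(5 + 6\right) \left(5 - 1\right) 4\right) = - 12 \cdot 0 \cdot 4 \cdot 11 \cdot 4 \cdot 4 \left(5 + 11 \cdot 4 \cdot 4\right) = \left(-12\right) 0 \cdot 11 \cdot 16 \left(5 + 11 \cdot 16\right) = 0 \cdot 176 \left(5 + 176\right) = 0 \cdot 176 \cdot 181 = 0 \cdot 31856 = 0$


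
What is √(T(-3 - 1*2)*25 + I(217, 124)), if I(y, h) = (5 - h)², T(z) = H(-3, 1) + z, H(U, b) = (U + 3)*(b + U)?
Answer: 22*√29 ≈ 118.47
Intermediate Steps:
H(U, b) = (3 + U)*(U + b)
T(z) = z (T(z) = ((-3)² + 3*(-3) + 3*1 - 3*1) + z = (9 - 9 + 3 - 3) + z = 0 + z = z)
√(T(-3 - 1*2)*25 + I(217, 124)) = √((-3 - 1*2)*25 + (-5 + 124)²) = √((-3 - 2)*25 + 119²) = √(-5*25 + 14161) = √(-125 + 14161) = √14036 = 22*√29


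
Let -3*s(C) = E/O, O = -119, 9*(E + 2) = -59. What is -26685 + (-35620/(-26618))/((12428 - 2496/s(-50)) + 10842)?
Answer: -19145817191950/717474881 ≈ -26685.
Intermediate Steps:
E = -77/9 (E = -2 + (1/9)*(-59) = -2 - 59/9 = -77/9 ≈ -8.5556)
s(C) = -11/459 (s(C) = -(-77)/(27*(-119)) = -(-77)*(-1)/(27*119) = -1/3*11/153 = -11/459)
-26685 + (-35620/(-26618))/((12428 - 2496/s(-50)) + 10842) = -26685 + (-35620/(-26618))/((12428 - 2496/(-11/459)) + 10842) = -26685 + (-35620*(-1/26618))/((12428 - 2496*(-459/11)) + 10842) = -26685 + 17810/(13309*((12428 + 1145664/11) + 10842)) = -26685 + 17810/(13309*(1282372/11 + 10842)) = -26685 + 17810/(13309*(1401634/11)) = -26685 + (17810/13309)*(11/1401634) = -26685 + 7535/717474881 = -19145817191950/717474881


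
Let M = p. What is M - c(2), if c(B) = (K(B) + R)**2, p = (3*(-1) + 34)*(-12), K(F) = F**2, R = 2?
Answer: -408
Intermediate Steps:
p = -372 (p = (-3 + 34)*(-12) = 31*(-12) = -372)
c(B) = (2 + B**2)**2 (c(B) = (B**2 + 2)**2 = (2 + B**2)**2)
M = -372
M - c(2) = -372 - (2 + 2**2)**2 = -372 - (2 + 4)**2 = -372 - 1*6**2 = -372 - 1*36 = -372 - 36 = -408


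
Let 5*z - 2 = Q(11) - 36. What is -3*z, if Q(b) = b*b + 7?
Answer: -282/5 ≈ -56.400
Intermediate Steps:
Q(b) = 7 + b**2 (Q(b) = b**2 + 7 = 7 + b**2)
z = 94/5 (z = 2/5 + ((7 + 11**2) - 36)/5 = 2/5 + ((7 + 121) - 36)/5 = 2/5 + (128 - 36)/5 = 2/5 + (1/5)*92 = 2/5 + 92/5 = 94/5 ≈ 18.800)
-3*z = -3*94/5 = -282/5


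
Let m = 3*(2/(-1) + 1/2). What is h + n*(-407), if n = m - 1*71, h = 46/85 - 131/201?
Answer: 1049989067/34170 ≈ 30728.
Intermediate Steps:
h = -1889/17085 (h = 46*(1/85) - 131*1/201 = 46/85 - 131/201 = -1889/17085 ≈ -0.11056)
m = -9/2 (m = 3*(2*(-1) + 1*(1/2)) = 3*(-2 + 1/2) = 3*(-3/2) = -9/2 ≈ -4.5000)
n = -151/2 (n = -9/2 - 1*71 = -9/2 - 71 = -151/2 ≈ -75.500)
h + n*(-407) = -1889/17085 - 151/2*(-407) = -1889/17085 + 61457/2 = 1049989067/34170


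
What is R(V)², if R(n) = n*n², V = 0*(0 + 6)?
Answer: 0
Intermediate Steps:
V = 0 (V = 0*6 = 0)
R(n) = n³
R(V)² = (0³)² = 0² = 0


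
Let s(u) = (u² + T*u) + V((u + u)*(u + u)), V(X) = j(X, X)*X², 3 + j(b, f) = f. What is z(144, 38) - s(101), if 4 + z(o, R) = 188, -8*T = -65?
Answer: -543458358000429/8 ≈ -6.7932e+13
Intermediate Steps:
T = 65/8 (T = -⅛*(-65) = 65/8 ≈ 8.1250)
j(b, f) = -3 + f
z(o, R) = 184 (z(o, R) = -4 + 188 = 184)
V(X) = X²*(-3 + X) (V(X) = (-3 + X)*X² = X²*(-3 + X))
s(u) = u² + 65*u/8 + 16*u⁴*(-3 + 4*u²) (s(u) = (u² + 65*u/8) + ((u + u)*(u + u))²*(-3 + (u + u)*(u + u)) = (u² + 65*u/8) + ((2*u)*(2*u))²*(-3 + (2*u)*(2*u)) = (u² + 65*u/8) + (4*u²)²*(-3 + 4*u²) = (u² + 65*u/8) + (16*u⁴)*(-3 + 4*u²) = (u² + 65*u/8) + 16*u⁴*(-3 + 4*u²) = u² + 65*u/8 + 16*u⁴*(-3 + 4*u²))
z(144, 38) - s(101) = 184 - 101*(65 - 384*101³ + 8*101 + 512*101⁵)/8 = 184 - 101*(65 - 384*1030301 + 808 + 512*10510100501)/8 = 184 - 101*(65 - 395635584 + 808 + 5381171456512)/8 = 184 - 101*5380775821801/8 = 184 - 1*543458358001901/8 = 184 - 543458358001901/8 = -543458358000429/8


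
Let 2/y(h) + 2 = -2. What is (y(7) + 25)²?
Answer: 2401/4 ≈ 600.25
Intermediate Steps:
y(h) = -½ (y(h) = 2/(-2 - 2) = 2/(-4) = 2*(-¼) = -½)
(y(7) + 25)² = (-½ + 25)² = (49/2)² = 2401/4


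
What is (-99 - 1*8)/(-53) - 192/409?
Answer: 33587/21677 ≈ 1.5494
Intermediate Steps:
(-99 - 1*8)/(-53) - 192/409 = (-99 - 8)*(-1/53) - 192*1/409 = -107*(-1/53) - 192/409 = 107/53 - 192/409 = 33587/21677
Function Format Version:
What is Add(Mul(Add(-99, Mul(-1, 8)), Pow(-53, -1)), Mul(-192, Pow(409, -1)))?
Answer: Rational(33587, 21677) ≈ 1.5494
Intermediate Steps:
Add(Mul(Add(-99, Mul(-1, 8)), Pow(-53, -1)), Mul(-192, Pow(409, -1))) = Add(Mul(Add(-99, -8), Rational(-1, 53)), Mul(-192, Rational(1, 409))) = Add(Mul(-107, Rational(-1, 53)), Rational(-192, 409)) = Add(Rational(107, 53), Rational(-192, 409)) = Rational(33587, 21677)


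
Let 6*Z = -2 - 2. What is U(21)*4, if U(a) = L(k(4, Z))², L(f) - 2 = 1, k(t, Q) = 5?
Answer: 36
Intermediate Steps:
Z = -⅔ (Z = (-2 - 2)/6 = (⅙)*(-4) = -⅔ ≈ -0.66667)
L(f) = 3 (L(f) = 2 + 1 = 3)
U(a) = 9 (U(a) = 3² = 9)
U(21)*4 = 9*4 = 36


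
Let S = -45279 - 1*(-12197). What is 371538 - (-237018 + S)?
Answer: 641638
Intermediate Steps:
S = -33082 (S = -45279 + 12197 = -33082)
371538 - (-237018 + S) = 371538 - (-237018 - 33082) = 371538 - 1*(-270100) = 371538 + 270100 = 641638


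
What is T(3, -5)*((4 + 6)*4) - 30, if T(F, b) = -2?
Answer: -110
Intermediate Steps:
T(3, -5)*((4 + 6)*4) - 30 = -2*(4 + 6)*4 - 30 = -20*4 - 30 = -2*40 - 30 = -80 - 30 = -110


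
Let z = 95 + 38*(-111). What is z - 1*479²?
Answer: -233564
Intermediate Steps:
z = -4123 (z = 95 - 4218 = -4123)
z - 1*479² = -4123 - 1*479² = -4123 - 1*229441 = -4123 - 229441 = -233564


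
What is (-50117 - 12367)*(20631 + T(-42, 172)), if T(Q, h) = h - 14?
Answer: -1298979876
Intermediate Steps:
T(Q, h) = -14 + h
(-50117 - 12367)*(20631 + T(-42, 172)) = (-50117 - 12367)*(20631 + (-14 + 172)) = -62484*(20631 + 158) = -62484*20789 = -1298979876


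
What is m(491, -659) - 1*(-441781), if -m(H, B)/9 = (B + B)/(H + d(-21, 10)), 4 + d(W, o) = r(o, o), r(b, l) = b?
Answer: 219577019/497 ≈ 4.4181e+5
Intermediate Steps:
d(W, o) = -4 + o
m(H, B) = -18*B/(6 + H) (m(H, B) = -9*(B + B)/(H + (-4 + 10)) = -9*2*B/(H + 6) = -9*2*B/(6 + H) = -18*B/(6 + H))
m(491, -659) - 1*(-441781) = -18*(-659)/(6 + 491) - 1*(-441781) = -18*(-659)/497 + 441781 = -18*(-659)*1/497 + 441781 = 11862/497 + 441781 = 219577019/497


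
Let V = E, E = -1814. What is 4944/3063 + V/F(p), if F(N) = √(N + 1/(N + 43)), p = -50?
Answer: 1648/1021 + 1814*I*√273/117 ≈ 1.6141 + 256.17*I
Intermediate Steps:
V = -1814
F(N) = √(N + 1/(43 + N))
4944/3063 + V/F(p) = 4944/3063 - 1814*(-I*√7)/√(1 - 50*(43 - 50)) = 4944*(1/3063) - 1814*(-I*√7)/√(1 - 50*(-7)) = 1648/1021 - 1814*(-I*√7/√(1 + 350)) = 1648/1021 - 1814*(-I*√273/117) = 1648/1021 - (-1814)*I*√273/117 = 1648/1021 + 1814*I*√273/117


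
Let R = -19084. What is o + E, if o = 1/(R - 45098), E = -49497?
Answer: -3176816455/64182 ≈ -49497.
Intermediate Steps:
o = -1/64182 (o = 1/(-19084 - 45098) = 1/(-64182) = -1/64182 ≈ -1.5581e-5)
o + E = -1/64182 - 49497 = -3176816455/64182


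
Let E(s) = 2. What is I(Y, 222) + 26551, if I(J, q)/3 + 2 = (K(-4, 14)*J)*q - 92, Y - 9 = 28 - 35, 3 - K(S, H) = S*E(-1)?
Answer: 40921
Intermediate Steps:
K(S, H) = 3 - 2*S (K(S, H) = 3 - S*2 = 3 - 2*S)
Y = 2 (Y = 9 + (28 - 35) = 9 - 7 = 2)
I(J, q) = -282 + 33*J*q (I(J, q) = -6 + 3*(((3 - 2*(-4))*J)*q - 92) = -6 + 3*(((3 + 8)*J)*q - 92) = -6 + 3*((11*J)*q - 92) = -6 + 3*(11*J*q - 92) = -6 + 3*(-92 + 11*J*q) = -6 + (-276 + 33*J*q) = -282 + 33*J*q)
I(Y, 222) + 26551 = (-282 + 33*2*222) + 26551 = (-282 + 14652) + 26551 = 14370 + 26551 = 40921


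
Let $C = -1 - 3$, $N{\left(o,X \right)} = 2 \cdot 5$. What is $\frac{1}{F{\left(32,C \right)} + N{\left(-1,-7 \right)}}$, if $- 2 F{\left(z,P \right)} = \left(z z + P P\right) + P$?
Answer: $- \frac{1}{508} \approx -0.0019685$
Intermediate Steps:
$N{\left(o,X \right)} = 10$
$C = -4$
$F{\left(z,P \right)} = - \frac{P}{2} - \frac{P^{2}}{2} - \frac{z^{2}}{2}$ ($F{\left(z,P \right)} = - \frac{\left(z z + P P\right) + P}{2} = - \frac{\left(z^{2} + P^{2}\right) + P}{2} = - \frac{\left(P^{2} + z^{2}\right) + P}{2} = - \frac{P + P^{2} + z^{2}}{2} = - \frac{P}{2} - \frac{P^{2}}{2} - \frac{z^{2}}{2}$)
$\frac{1}{F{\left(32,C \right)} + N{\left(-1,-7 \right)}} = \frac{1}{\left(\left(- \frac{1}{2}\right) \left(-4\right) - \frac{\left(-4\right)^{2}}{2} - \frac{32^{2}}{2}\right) + 10} = \frac{1}{\left(2 - 8 - 512\right) + 10} = \frac{1}{-518 + 10} = \frac{1}{-508} = - \frac{1}{508}$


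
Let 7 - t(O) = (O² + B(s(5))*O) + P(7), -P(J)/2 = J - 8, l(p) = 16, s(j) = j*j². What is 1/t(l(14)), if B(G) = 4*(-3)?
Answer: -1/59 ≈ -0.016949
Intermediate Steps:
s(j) = j³
B(G) = -12
P(J) = 16 - 2*J (P(J) = -2*(J - 8) = -2*(-8 + J) = 16 - 2*J)
t(O) = 5 - O² + 12*O (t(O) = 7 - ((O² - 12*O) + (16 - 2*7)) = 7 - ((O² - 12*O) + (16 - 14)) = 7 - ((O² - 12*O) + 2) = 7 - (2 + O² - 12*O) = 7 + (-2 - O² + 12*O) = 5 - O² + 12*O)
1/t(l(14)) = 1/(5 - 1*16² + 12*16) = 1/(5 - 1*256 + 192) = 1/(5 - 256 + 192) = 1/(-59) = -1/59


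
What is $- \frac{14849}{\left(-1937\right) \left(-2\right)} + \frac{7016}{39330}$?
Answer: $- \frac{278415593}{76182210} \approx -3.6546$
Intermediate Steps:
$- \frac{14849}{\left(-1937\right) \left(-2\right)} + \frac{7016}{39330} = - \frac{14849}{3874} + 7016 \cdot \frac{1}{39330} = \left(-14849\right) \frac{1}{3874} + \frac{3508}{19665} = - \frac{14849}{3874} + \frac{3508}{19665} = - \frac{278415593}{76182210}$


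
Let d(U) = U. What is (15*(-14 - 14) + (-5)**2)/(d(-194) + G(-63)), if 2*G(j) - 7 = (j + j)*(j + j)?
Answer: -158/3099 ≈ -0.050984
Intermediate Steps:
G(j) = 7/2 + 2*j**2 (G(j) = 7/2 + ((j + j)*(j + j))/2 = 7/2 + ((2*j)*(2*j))/2 = 7/2 + (4*j**2)/2 = 7/2 + 2*j**2)
(15*(-14 - 14) + (-5)**2)/(d(-194) + G(-63)) = (15*(-14 - 14) + (-5)**2)/(-194 + (7/2 + 2*(-63)**2)) = (15*(-28) + 25)/(-194 + (7/2 + 2*3969)) = (-420 + 25)/(-194 + (7/2 + 7938)) = -395/(-194 + 15883/2) = -395/15495/2 = -395*2/15495 = -158/3099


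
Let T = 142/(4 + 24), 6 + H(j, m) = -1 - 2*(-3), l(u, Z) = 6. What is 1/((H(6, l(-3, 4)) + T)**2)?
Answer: 196/3249 ≈ 0.060326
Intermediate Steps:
H(j, m) = -1 (H(j, m) = -6 + (-1 - 2*(-3)) = -6 + (-1 + 6) = -6 + 5 = -1)
T = 71/14 (T = 142/28 = 142*(1/28) = 71/14 ≈ 5.0714)
1/((H(6, l(-3, 4)) + T)**2) = 1/((-1 + 71/14)**2) = 1/((57/14)**2) = 1/(3249/196) = 196/3249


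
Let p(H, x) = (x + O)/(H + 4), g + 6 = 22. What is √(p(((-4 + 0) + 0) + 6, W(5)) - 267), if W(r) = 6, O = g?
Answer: I*√2370/3 ≈ 16.228*I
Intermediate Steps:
g = 16 (g = -6 + 22 = 16)
O = 16
p(H, x) = (16 + x)/(4 + H) (p(H, x) = (x + 16)/(H + 4) = (16 + x)/(4 + H))
√(p(((-4 + 0) + 0) + 6, W(5)) - 267) = √((16 + 6)/(4 + (((-4 + 0) + 0) + 6)) - 267) = √(22/(4 + ((-4 + 0) + 6)) - 267) = √(22/(4 + (-4 + 6)) - 267) = √(22/(4 + 2) - 267) = √(22/6 - 267) = √((⅙)*22 - 267) = √(11/3 - 267) = √(-790/3) = I*√2370/3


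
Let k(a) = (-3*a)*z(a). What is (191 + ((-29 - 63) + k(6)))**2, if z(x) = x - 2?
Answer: 729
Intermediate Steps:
z(x) = -2 + x
k(a) = -3*a*(-2 + a) (k(a) = (-3*a)*(-2 + a) = -3*a*(-2 + a))
(191 + ((-29 - 63) + k(6)))**2 = (191 + ((-29 - 63) + 3*6*(2 - 1*6)))**2 = (191 + (-92 + 3*6*(2 - 6)))**2 = (191 + (-92 + 3*6*(-4)))**2 = (191 + (-92 - 72))**2 = (191 - 164)**2 = 27**2 = 729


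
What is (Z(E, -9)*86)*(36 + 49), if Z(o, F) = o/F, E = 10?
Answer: -73100/9 ≈ -8122.2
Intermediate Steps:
(Z(E, -9)*86)*(36 + 49) = ((10/(-9))*86)*(36 + 49) = ((10*(-⅑))*86)*85 = -10/9*86*85 = -860/9*85 = -73100/9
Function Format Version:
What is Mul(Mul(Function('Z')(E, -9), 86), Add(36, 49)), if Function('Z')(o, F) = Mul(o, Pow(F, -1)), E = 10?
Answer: Rational(-73100, 9) ≈ -8122.2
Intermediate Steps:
Mul(Mul(Function('Z')(E, -9), 86), Add(36, 49)) = Mul(Mul(Mul(10, Pow(-9, -1)), 86), Add(36, 49)) = Mul(Mul(Mul(10, Rational(-1, 9)), 86), 85) = Mul(Mul(Rational(-10, 9), 86), 85) = Mul(Rational(-860, 9), 85) = Rational(-73100, 9)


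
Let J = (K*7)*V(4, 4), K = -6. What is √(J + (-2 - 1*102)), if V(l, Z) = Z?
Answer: 4*I*√17 ≈ 16.492*I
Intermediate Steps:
J = -168 (J = -6*7*4 = -42*4 = -168)
√(J + (-2 - 1*102)) = √(-168 + (-2 - 1*102)) = √(-168 + (-2 - 102)) = √(-168 - 104) = √(-272) = 4*I*√17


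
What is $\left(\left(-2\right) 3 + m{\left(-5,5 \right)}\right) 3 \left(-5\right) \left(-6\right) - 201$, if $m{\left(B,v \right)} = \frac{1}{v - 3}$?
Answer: $-696$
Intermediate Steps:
$m{\left(B,v \right)} = \frac{1}{-3 + v}$
$\left(\left(-2\right) 3 + m{\left(-5,5 \right)}\right) 3 \left(-5\right) \left(-6\right) - 201 = \left(\left(-2\right) 3 + \frac{1}{-3 + 5}\right) 3 \left(-5\right) \left(-6\right) - 201 = \left(-6 + \frac{1}{2}\right) \left(\left(-15\right) \left(-6\right)\right) - 201 = \left(-6 + \frac{1}{2}\right) 90 - 201 = \left(- \frac{11}{2}\right) 90 - 201 = -495 - 201 = -696$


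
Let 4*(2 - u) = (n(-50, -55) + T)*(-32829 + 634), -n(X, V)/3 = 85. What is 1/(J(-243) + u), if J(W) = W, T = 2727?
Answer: 1/19896269 ≈ 5.0261e-8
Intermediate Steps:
n(X, V) = -255 (n(X, V) = -3*85 = -255)
u = 19896512 (u = 2 - (-255 + 2727)*(-32829 + 634)/4 = 2 - 618*(-32195) = 2 - ¼*(-79586040) = 2 + 19896510 = 19896512)
1/(J(-243) + u) = 1/(-243 + 19896512) = 1/19896269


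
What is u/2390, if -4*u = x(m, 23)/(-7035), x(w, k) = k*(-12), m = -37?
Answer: -23/5604550 ≈ -4.1038e-6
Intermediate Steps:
x(w, k) = -12*k
u = -23/2345 (u = -(-12*23)/(4*(-7035)) = -(-69)*(-1)/7035 = -1/4*92/2345 = -23/2345 ≈ -0.0098081)
u/2390 = -23/2345/2390 = -23/2345*1/2390 = -23/5604550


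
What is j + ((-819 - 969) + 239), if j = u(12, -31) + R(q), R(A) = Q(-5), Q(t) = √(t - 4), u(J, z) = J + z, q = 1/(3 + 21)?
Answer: -1568 + 3*I ≈ -1568.0 + 3.0*I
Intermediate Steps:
q = 1/24 ≈ 0.041667
Q(t) = √(-4 + t)
R(A) = 3*I (R(A) = √(-4 - 5) = √(-9) = 3*I)
j = -19 + 3*I (j = (12 - 31) + 3*I = -19 + 3*I ≈ -19.0 + 3.0*I)
j + ((-819 - 969) + 239) = (-19 + 3*I) + ((-819 - 969) + 239) = (-19 + 3*I) + (-1788 + 239) = (-19 + 3*I) - 1549 = -1568 + 3*I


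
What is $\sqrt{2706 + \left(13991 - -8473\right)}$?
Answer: $\sqrt{25170} \approx 158.65$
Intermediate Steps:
$\sqrt{2706 + \left(13991 - -8473\right)} = \sqrt{2706 + \left(13991 + 8473\right)} = \sqrt{2706 + 22464} = \sqrt{25170}$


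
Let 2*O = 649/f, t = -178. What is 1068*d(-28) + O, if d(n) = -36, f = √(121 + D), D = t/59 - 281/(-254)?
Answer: -38448 + 59*√330186538/36054 ≈ -38418.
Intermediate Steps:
D = -28633/14986 (D = -178/59 - 281/(-254) = -178*1/59 - 281*(-1/254) = -178/59 + 281/254 = -28633/14986 ≈ -1.9107)
f = 9*√330186538/14986 (f = √(121 - 28633/14986) = √(1784673/14986) = 9*√330186538/14986 ≈ 10.913)
O = 59*√330186538/36054 (O = (649/((9*√330186538/14986)))/2 = (649*(√330186538/198297))/2 = (59*√330186538/18027)/2 = 59*√330186538/36054 ≈ 29.736)
1068*d(-28) + O = 1068*(-36) + 59*√330186538/36054 = -38448 + 59*√330186538/36054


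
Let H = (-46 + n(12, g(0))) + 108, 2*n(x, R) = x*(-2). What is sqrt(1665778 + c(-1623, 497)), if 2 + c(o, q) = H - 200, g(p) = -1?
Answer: sqrt(1665626) ≈ 1290.6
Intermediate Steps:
n(x, R) = -x (n(x, R) = (x*(-2))/2 = (-2*x)/2 = -x)
H = 50 (H = (-46 - 1*12) + 108 = (-46 - 12) + 108 = -58 + 108 = 50)
c(o, q) = -152 (c(o, q) = -2 + (50 - 200) = -2 - 150 = -152)
sqrt(1665778 + c(-1623, 497)) = sqrt(1665778 - 152) = sqrt(1665626)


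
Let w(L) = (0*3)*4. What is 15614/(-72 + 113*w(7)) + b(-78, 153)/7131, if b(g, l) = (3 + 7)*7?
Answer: -18556399/85572 ≈ -216.85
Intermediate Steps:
w(L) = 0 (w(L) = 0*4 = 0)
b(g, l) = 70 (b(g, l) = 10*7 = 70)
15614/(-72 + 113*w(7)) + b(-78, 153)/7131 = 15614/(-72 + 113*0) + 70/7131 = 15614/(-72 + 0) + 70*(1/7131) = 15614/(-72) + 70/7131 = 15614*(-1/72) + 70/7131 = -7807/36 + 70/7131 = -18556399/85572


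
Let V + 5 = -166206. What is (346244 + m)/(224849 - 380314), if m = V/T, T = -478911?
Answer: -33164045299/14890779723 ≈ -2.2272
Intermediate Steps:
V = -166211 (V = -5 - 166206 = -166211)
m = 166211/478911 (m = -166211/(-478911) = -166211*(-1/478911) = 166211/478911 ≈ 0.34706)
(346244 + m)/(224849 - 380314) = (346244 + 166211/478911)/(224849 - 380314) = (165820226495/478911)/(-155465) = (165820226495/478911)*(-1/155465) = -33164045299/14890779723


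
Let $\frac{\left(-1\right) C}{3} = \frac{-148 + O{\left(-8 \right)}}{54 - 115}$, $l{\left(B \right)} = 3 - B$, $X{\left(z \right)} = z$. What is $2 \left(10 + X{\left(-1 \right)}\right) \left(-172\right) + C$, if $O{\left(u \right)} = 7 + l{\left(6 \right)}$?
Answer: $- \frac{189288}{61} \approx -3103.1$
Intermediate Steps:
$O{\left(u \right)} = 4$ ($O{\left(u \right)} = 7 + \left(3 - 6\right) = 7 - 3 = 4$)
$C = - \frac{432}{61}$ ($C = - 3 \frac{-148 + 4}{54 - 115} = - 3 \left(- \frac{144}{-61}\right) = - 3 \left(\left(-144\right) \left(- \frac{1}{61}\right)\right) = \left(-3\right) \frac{144}{61} = - \frac{432}{61} \approx -7.082$)
$2 \left(10 + X{\left(-1 \right)}\right) \left(-172\right) + C = 2 \left(10 - 1\right) \left(-172\right) - \frac{432}{61} = 2 \cdot 9 \left(-172\right) - \frac{432}{61} = 18 \left(-172\right) - \frac{432}{61} = -3096 - \frac{432}{61} = - \frac{189288}{61}$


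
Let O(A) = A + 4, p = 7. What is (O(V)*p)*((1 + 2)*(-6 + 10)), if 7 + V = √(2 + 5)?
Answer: -252 + 84*√7 ≈ -29.757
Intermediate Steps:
V = -7 + √7 (V = -7 + √(2 + 5) = -7 + √7 ≈ -4.3542)
O(A) = 4 + A
(O(V)*p)*((1 + 2)*(-6 + 10)) = ((4 + (-7 + √7))*7)*((1 + 2)*(-6 + 10)) = ((-3 + √7)*7)*(3*4) = (-21 + 7*√7)*12 = -252 + 84*√7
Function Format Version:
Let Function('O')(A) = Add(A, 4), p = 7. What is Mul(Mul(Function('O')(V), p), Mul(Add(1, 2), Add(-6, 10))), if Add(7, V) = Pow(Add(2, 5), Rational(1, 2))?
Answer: Add(-252, Mul(84, Pow(7, Rational(1, 2)))) ≈ -29.757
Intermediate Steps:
V = Add(-7, Pow(7, Rational(1, 2))) (V = Add(-7, Pow(Add(2, 5), Rational(1, 2))) = Add(-7, Pow(7, Rational(1, 2))) ≈ -4.3542)
Function('O')(A) = Add(4, A)
Mul(Mul(Function('O')(V), p), Mul(Add(1, 2), Add(-6, 10))) = Mul(Mul(Add(4, Add(-7, Pow(7, Rational(1, 2)))), 7), Mul(Add(1, 2), Add(-6, 10))) = Mul(Mul(Add(-3, Pow(7, Rational(1, 2))), 7), Mul(3, 4)) = Mul(Add(-21, Mul(7, Pow(7, Rational(1, 2)))), 12) = Add(-252, Mul(84, Pow(7, Rational(1, 2))))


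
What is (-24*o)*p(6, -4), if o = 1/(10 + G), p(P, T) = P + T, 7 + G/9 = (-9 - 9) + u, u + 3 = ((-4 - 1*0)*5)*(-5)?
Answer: -24/329 ≈ -0.072948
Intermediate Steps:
u = 97 (u = -3 + ((-4 - 1*0)*5)*(-5) = -3 + ((-4 + 0)*5)*(-5) = -3 - 4*5*(-5) = -3 - 20*(-5) = -3 + 100 = 97)
G = 648 (G = -63 + 9*((-9 - 9) + 97) = -63 + 9*(-18 + 97) = -63 + 9*79 = -63 + 711 = 648)
o = 1/658 (o = 1/(10 + 648) = 1/658 ≈ 0.0015198)
(-24*o)*p(6, -4) = (-24*1/658)*(6 - 4) = -12/329*2 = -24/329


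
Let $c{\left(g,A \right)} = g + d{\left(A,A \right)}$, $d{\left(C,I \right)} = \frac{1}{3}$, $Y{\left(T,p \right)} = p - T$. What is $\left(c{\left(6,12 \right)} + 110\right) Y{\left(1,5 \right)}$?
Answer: $\frac{1396}{3} \approx 465.33$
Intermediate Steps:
$d{\left(C,I \right)} = \frac{1}{3}$
$c{\left(g,A \right)} = \frac{1}{3} + g$ ($c{\left(g,A \right)} = g + \frac{1}{3} = \frac{1}{3} + g$)
$\left(c{\left(6,12 \right)} + 110\right) Y{\left(1,5 \right)} = \left(\left(\frac{1}{3} + 6\right) + 110\right) \left(5 - 1\right) = \left(\frac{19}{3} + 110\right) \left(5 - 1\right) = \frac{349}{3} \cdot 4 = \frac{1396}{3}$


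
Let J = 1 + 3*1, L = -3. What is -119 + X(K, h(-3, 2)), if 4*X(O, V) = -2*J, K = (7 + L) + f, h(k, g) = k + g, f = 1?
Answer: -121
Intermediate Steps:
J = 4 (J = 1 + 3 = 4)
h(k, g) = g + k
K = 5 (K = (7 - 3) + 1 = 4 + 1 = 5)
X(O, V) = -2 (X(O, V) = (-2*4)/4 = (¼)*(-8) = -2)
-119 + X(K, h(-3, 2)) = -119 - 2 = -121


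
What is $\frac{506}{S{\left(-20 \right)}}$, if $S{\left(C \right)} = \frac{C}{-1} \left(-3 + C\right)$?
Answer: $- \frac{11}{10} \approx -1.1$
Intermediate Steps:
$S{\left(C \right)} = - C \left(-3 + C\right)$ ($S{\left(C \right)} = C \left(-1\right) \left(-3 + C\right) = - C \left(-3 + C\right)$)
$\frac{506}{S{\left(-20 \right)}} = \frac{506}{\left(-20\right) \left(3 - -20\right)} = \frac{506}{\left(-20\right) \left(3 + 20\right)} = \frac{506}{\left(-20\right) 23} = \frac{506}{-460} = 506 \left(- \frac{1}{460}\right) = - \frac{11}{10}$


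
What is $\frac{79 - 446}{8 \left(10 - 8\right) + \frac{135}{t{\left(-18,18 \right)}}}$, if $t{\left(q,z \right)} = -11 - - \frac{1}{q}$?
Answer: $- \frac{73033}{754} \approx -96.861$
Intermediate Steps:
$t{\left(q,z \right)} = -11 + \frac{1}{q}$
$\frac{79 - 446}{8 \left(10 - 8\right) + \frac{135}{t{\left(-18,18 \right)}}} = \frac{79 - 446}{8 \left(10 - 8\right) + \frac{135}{-11 + \frac{1}{-18}}} = - \frac{367}{8 \cdot 2 + \frac{135}{-11 - \frac{1}{18}}} = - \frac{367}{16 + \frac{135}{- \frac{199}{18}}} = - \frac{367}{16 + 135 \left(- \frac{18}{199}\right)} = - \frac{367}{16 - \frac{2430}{199}} = - \frac{367}{\frac{754}{199}} = \left(-367\right) \frac{199}{754} = - \frac{73033}{754}$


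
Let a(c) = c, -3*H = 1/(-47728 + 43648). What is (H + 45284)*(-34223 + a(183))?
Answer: -471689013011/306 ≈ -1.5415e+9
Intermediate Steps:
H = 1/12240 (H = -1/(3*(-47728 + 43648)) = -⅓/(-4080) = -⅓*(-1/4080) = 1/12240 ≈ 8.1699e-5)
(H + 45284)*(-34223 + a(183)) = (1/12240 + 45284)*(-34223 + 183) = (554276161/12240)*(-34040) = -471689013011/306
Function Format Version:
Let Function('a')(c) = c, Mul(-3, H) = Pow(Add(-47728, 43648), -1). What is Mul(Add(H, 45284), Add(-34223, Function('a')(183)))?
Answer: Rational(-471689013011, 306) ≈ -1.5415e+9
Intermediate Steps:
H = Rational(1, 12240) (H = Mul(Rational(-1, 3), Pow(Add(-47728, 43648), -1)) = Mul(Rational(-1, 3), Pow(-4080, -1)) = Mul(Rational(-1, 3), Rational(-1, 4080)) = Rational(1, 12240) ≈ 8.1699e-5)
Mul(Add(H, 45284), Add(-34223, Function('a')(183))) = Mul(Add(Rational(1, 12240), 45284), Add(-34223, 183)) = Mul(Rational(554276161, 12240), -34040) = Rational(-471689013011, 306)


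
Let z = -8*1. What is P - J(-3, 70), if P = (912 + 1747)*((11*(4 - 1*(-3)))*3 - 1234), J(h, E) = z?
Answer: -2666969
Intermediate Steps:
z = -8
J(h, E) = -8
P = -2666977 (P = 2659*((11*(4 + 3))*3 - 1234) = 2659*((11*7)*3 - 1234) = 2659*(77*3 - 1234) = 2659*(231 - 1234) = 2659*(-1003) = -2666977)
P - J(-3, 70) = -2666977 - 1*(-8) = -2666977 + 8 = -2666969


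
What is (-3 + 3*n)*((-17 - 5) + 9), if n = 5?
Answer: -156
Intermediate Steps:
(-3 + 3*n)*((-17 - 5) + 9) = (-3 + 3*5)*((-17 - 5) + 9) = (-3 + 15)*(-22 + 9) = 12*(-13) = -156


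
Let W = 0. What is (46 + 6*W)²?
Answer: 2116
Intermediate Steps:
(46 + 6*W)² = (46 + 6*0)² = (46 + 0)² = 46² = 2116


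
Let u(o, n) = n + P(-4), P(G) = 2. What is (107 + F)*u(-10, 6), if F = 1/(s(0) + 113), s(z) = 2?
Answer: 98448/115 ≈ 856.07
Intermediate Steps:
F = 1/115 (F = 1/(2 + 113) = 1/115 ≈ 0.0086956)
u(o, n) = 2 + n (u(o, n) = n + 2 = 2 + n)
(107 + F)*u(-10, 6) = (107 + 1/115)*(2 + 6) = (12306/115)*8 = 98448/115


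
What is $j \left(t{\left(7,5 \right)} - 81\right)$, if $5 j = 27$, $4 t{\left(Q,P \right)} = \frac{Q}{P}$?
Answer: $- \frac{43551}{100} \approx -435.51$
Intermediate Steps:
$t{\left(Q,P \right)} = \frac{Q}{4 P}$ ($t{\left(Q,P \right)} = \frac{Q \frac{1}{P}}{4} = \frac{Q}{4 P}$)
$j = \frac{27}{5}$ ($j = \frac{1}{5} \cdot 27 = \frac{27}{5} \approx 5.4$)
$j \left(t{\left(7,5 \right)} - 81\right) = \frac{27 \left(\frac{1}{4} \cdot 7 \cdot \frac{1}{5} - 81\right)}{5} = \frac{27 \left(\frac{7}{20} - 81\right)}{5} = \frac{27}{5} \left(- \frac{1613}{20}\right) = - \frac{43551}{100}$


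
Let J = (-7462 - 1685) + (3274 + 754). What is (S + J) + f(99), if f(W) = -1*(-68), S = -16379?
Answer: -21430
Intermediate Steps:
f(W) = 68
J = -5119 (J = -9147 + 4028 = -5119)
(S + J) + f(99) = (-16379 - 5119) + 68 = -21498 + 68 = -21430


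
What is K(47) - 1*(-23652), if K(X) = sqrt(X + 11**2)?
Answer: 23652 + 2*sqrt(42) ≈ 23665.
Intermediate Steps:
K(X) = sqrt(121 + X) (K(X) = sqrt(X + 121) = sqrt(121 + X))
K(47) - 1*(-23652) = sqrt(121 + 47) - 1*(-23652) = sqrt(168) + 23652 = 2*sqrt(42) + 23652 = 23652 + 2*sqrt(42)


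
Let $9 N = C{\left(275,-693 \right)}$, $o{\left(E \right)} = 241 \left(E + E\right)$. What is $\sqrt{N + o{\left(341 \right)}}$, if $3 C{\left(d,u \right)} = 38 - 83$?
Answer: $\frac{\sqrt{1479243}}{3} \approx 405.41$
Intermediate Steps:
$o{\left(E \right)} = 482 E$ ($o{\left(E \right)} = 241 \cdot 2 E = 482 E$)
$C{\left(d,u \right)} = -15$ ($C{\left(d,u \right)} = \frac{38 - 83}{3} = \frac{1}{3} \left(-45\right) = -15$)
$N = - \frac{5}{3}$ ($N = \frac{1}{9} \left(-15\right) = - \frac{5}{3} \approx -1.6667$)
$\sqrt{N + o{\left(341 \right)}} = \sqrt{- \frac{5}{3} + 482 \cdot 341} = \sqrt{- \frac{5}{3} + 164362} = \sqrt{\frac{493081}{3}} = \frac{\sqrt{1479243}}{3}$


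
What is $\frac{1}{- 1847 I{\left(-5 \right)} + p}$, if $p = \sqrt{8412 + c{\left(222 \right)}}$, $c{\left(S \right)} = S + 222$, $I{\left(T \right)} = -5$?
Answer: $\frac{9235}{85276369} - \frac{6 \sqrt{246}}{85276369} \approx 0.00010719$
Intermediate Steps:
$c{\left(S \right)} = 222 + S$
$p = 6 \sqrt{246}$ ($p = \sqrt{8412 + \left(222 + 222\right)} = \sqrt{8412 + 444} = \sqrt{8856} = 6 \sqrt{246} \approx 94.106$)
$\frac{1}{- 1847 I{\left(-5 \right)} + p} = \frac{1}{\left(-1847\right) \left(-5\right) + 6 \sqrt{246}} = \frac{1}{9235 + 6 \sqrt{246}}$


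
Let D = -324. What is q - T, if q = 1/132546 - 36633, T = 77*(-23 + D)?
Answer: -1314061043/132546 ≈ -9914.0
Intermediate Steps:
T = -26719 (T = 77*(-23 - 324) = 77*(-347) = -26719)
q = -4855557617/132546 (q = 1/132546 - 36633 = -4855557617/132546 ≈ -36633.)
q - T = -4855557617/132546 - 1*(-26719) = -4855557617/132546 + 26719 = -1314061043/132546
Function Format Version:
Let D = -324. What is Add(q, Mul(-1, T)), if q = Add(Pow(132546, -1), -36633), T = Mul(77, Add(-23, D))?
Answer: Rational(-1314061043, 132546) ≈ -9914.0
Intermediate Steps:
T = -26719 (T = Mul(77, Add(-23, -324)) = Mul(77, -347) = -26719)
q = Rational(-4855557617, 132546) (q = Add(Rational(1, 132546), -36633) = Rational(-4855557617, 132546) ≈ -36633.)
Add(q, Mul(-1, T)) = Add(Rational(-4855557617, 132546), Mul(-1, -26719)) = Add(Rational(-4855557617, 132546), 26719) = Rational(-1314061043, 132546)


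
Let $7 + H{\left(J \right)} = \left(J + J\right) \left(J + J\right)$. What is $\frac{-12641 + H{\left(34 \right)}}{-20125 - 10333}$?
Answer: $\frac{4012}{15229} \approx 0.26344$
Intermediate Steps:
$H{\left(J \right)} = -7 + 4 J^{2}$ ($H{\left(J \right)} = -7 + \left(J + J\right) \left(J + J\right) = -7 + 2 J 2 J = -7 + 4 J^{2}$)
$\frac{-12641 + H{\left(34 \right)}}{-20125 - 10333} = \frac{-12641 - \left(7 - 4 \cdot 34^{2}\right)}{-20125 - 10333} = \frac{-12641 + \left(-7 + 4 \cdot 1156\right)}{-30458} = \left(-12641 + \left(-7 + 4624\right)\right) \left(- \frac{1}{30458}\right) = \left(-12641 + 4617\right) \left(- \frac{1}{30458}\right) = \left(-8024\right) \left(- \frac{1}{30458}\right) = \frac{4012}{15229}$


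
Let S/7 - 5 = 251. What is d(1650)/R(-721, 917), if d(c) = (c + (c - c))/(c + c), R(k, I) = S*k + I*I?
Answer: -1/902286 ≈ -1.1083e-6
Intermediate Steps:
S = 1792 (S = 35 + 7*251 = 35 + 1757 = 1792)
R(k, I) = I**2 + 1792*k (R(k, I) = 1792*k + I*I = 1792*k + I**2 = I**2 + 1792*k)
d(c) = 1/2 (d(c) = (c + 0)/((2*c)) = c*(1/(2*c)) = 1/2)
d(1650)/R(-721, 917) = 1/(2*(917**2 + 1792*(-721))) = 1/(2*(840889 - 1292032)) = (1/2)/(-451143) = (1/2)*(-1/451143) = -1/902286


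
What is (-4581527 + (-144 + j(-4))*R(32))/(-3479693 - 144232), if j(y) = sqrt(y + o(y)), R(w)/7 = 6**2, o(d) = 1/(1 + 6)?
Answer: 923563/724785 - 36*I*sqrt(21)/1207975 ≈ 1.2743 - 0.00013657*I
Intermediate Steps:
o(d) = 1/7
R(w) = 252 (R(w) = 7*6**2 = 7*36 = 252)
j(y) = sqrt(1/7 + y) (j(y) = sqrt(y + 1/7) = sqrt(1/7 + y))
(-4581527 + (-144 + j(-4))*R(32))/(-3479693 - 144232) = (-4581527 + (-144 + sqrt(7 + 49*(-4))/7)*252)/(-3479693 - 144232) = (-4581527 + (-144 + sqrt(7 - 196)/7)*252)/(-3623925) = (-4581527 + (-144 + sqrt(-189)/7)*252)*(-1/3623925) = (-4581527 + (-144 + (3*I*sqrt(21))/7)*252)*(-1/3623925) = (-4581527 + (-144 + 3*I*sqrt(21)/7)*252)*(-1/3623925) = (-4581527 + (-36288 + 108*I*sqrt(21)))*(-1/3623925) = (-4617815 + 108*I*sqrt(21))*(-1/3623925) = 923563/724785 - 36*I*sqrt(21)/1207975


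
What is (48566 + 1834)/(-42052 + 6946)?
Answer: -8400/5851 ≈ -1.4357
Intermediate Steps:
(48566 + 1834)/(-42052 + 6946) = 50400/(-35106) = 50400*(-1/35106) = -8400/5851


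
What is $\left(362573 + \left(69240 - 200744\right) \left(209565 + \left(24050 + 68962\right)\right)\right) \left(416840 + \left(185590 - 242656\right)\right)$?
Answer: $-14315307887148890$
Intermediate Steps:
$\left(362573 + \left(69240 - 200744\right) \left(209565 + \left(24050 + 68962\right)\right)\right) \left(416840 + \left(185590 - 242656\right)\right) = \left(362573 - 131504 \left(209565 + 93012\right)\right) \left(416840 + \left(185590 - 242656\right)\right) = \left(362573 - 39790085808\right) \left(416840 - 57066\right) = \left(362573 - 39790085808\right) 359774 = \left(-39789723235\right) 359774 = -14315307887148890$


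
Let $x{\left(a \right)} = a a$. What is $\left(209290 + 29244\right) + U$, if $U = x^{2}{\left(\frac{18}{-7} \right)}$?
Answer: $\frac{572825110}{2401} \approx 2.3858 \cdot 10^{5}$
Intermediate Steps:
$x{\left(a \right)} = a^{2}$
$U = \frac{104976}{2401}$ ($U = \left(\left(\frac{18}{-7}\right)^{2}\right)^{2} = \left(\left(18 \left(- \frac{1}{7}\right)\right)^{2}\right)^{2} = \left(\left(- \frac{18}{7}\right)^{2}\right)^{2} = \left(\frac{324}{49}\right)^{2} = \frac{104976}{2401} \approx 43.722$)
$\left(209290 + 29244\right) + U = \left(209290 + 29244\right) + \frac{104976}{2401} = 238534 + \frac{104976}{2401} = \frac{572825110}{2401}$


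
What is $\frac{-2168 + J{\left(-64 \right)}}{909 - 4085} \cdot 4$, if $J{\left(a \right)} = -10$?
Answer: $\frac{1089}{397} \approx 2.7431$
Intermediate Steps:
$\frac{-2168 + J{\left(-64 \right)}}{909 - 4085} \cdot 4 = \frac{-2168 - 10}{909 - 4085} \cdot 4 = - \frac{2178}{-3176} \cdot 4 = \left(-2178\right) \left(- \frac{1}{3176}\right) 4 = \frac{1089}{1588} \cdot 4 = \frac{1089}{397}$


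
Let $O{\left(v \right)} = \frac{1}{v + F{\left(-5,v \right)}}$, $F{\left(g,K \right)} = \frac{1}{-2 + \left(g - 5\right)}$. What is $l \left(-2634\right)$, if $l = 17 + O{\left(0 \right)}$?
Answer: $-13170$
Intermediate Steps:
$F{\left(g,K \right)} = \frac{1}{-7 + g}$ ($F{\left(g,K \right)} = \frac{1}{-2 + \left(g - 5\right)} = \frac{1}{-2 + \left(-5 + g\right)} = \frac{1}{-7 + g}$)
$O{\left(v \right)} = \frac{1}{- \frac{1}{12} + v}$ ($O{\left(v \right)} = \frac{1}{v + \frac{1}{-7 - 5}} = \frac{1}{v + \frac{1}{-12}} = \frac{1}{v - \frac{1}{12}} = \frac{1}{- \frac{1}{12} + v}$)
$l = 5$ ($l = 17 + \frac{12}{-1 + 12 \cdot 0} = 17 + \frac{12}{-1 + 0} = 17 + \frac{12}{-1} = 17 + 12 \left(-1\right) = 17 - 12 = 5$)
$l \left(-2634\right) = 5 \left(-2634\right) = -13170$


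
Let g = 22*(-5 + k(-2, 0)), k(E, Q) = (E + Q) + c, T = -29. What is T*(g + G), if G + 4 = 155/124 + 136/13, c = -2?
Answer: 286955/52 ≈ 5518.4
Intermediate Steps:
k(E, Q) = -2 + E + Q (k(E, Q) = (E + Q) - 2 = -2 + E + Q)
G = 401/52 (G = -4 + (155/124 + 136/13) = -4 + (155*(1/124) + 136*(1/13)) = -4 + (5/4 + 136/13) = -4 + 609/52 = 401/52 ≈ 7.7115)
g = -198 (g = 22*(-5 + (-2 - 2 + 0)) = 22*(-5 - 4) = 22*(-9) = -198)
T*(g + G) = -29*(-198 + 401/52) = -29*(-9895/52) = 286955/52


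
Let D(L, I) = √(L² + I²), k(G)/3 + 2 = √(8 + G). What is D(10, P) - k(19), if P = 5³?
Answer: 6 - 9*√3 + 5*√629 ≈ 115.81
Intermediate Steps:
P = 125
k(G) = -6 + 3*√(8 + G)
D(L, I) = √(I² + L²)
D(10, P) - k(19) = √(125² + 10²) - (-6 + 3*√(8 + 19)) = √(15625 + 100) - (-6 + 3*√27) = √15725 - (-6 + 3*(3*√3)) = 5*√629 - (-6 + 9*√3) = 5*√629 + (6 - 9*√3) = 6 - 9*√3 + 5*√629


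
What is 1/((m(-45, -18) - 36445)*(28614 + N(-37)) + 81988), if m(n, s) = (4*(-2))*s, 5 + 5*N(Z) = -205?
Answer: -1/1037110184 ≈ -9.6422e-10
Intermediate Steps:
N(Z) = -42 (N(Z) = -1 + (⅕)*(-205) = -1 - 41 = -42)
m(n, s) = -8*s
1/((m(-45, -18) - 36445)*(28614 + N(-37)) + 81988) = 1/((-8*(-18) - 36445)*(28614 - 42) + 81988) = 1/((144 - 36445)*28572 + 81988) = 1/(-36301*28572 + 81988) = 1/(-1037192172 + 81988) = 1/(-1037110184) = -1/1037110184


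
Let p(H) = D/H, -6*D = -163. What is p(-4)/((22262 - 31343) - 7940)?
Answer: 163/408504 ≈ 0.00039902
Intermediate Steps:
D = 163/6 (D = -⅙*(-163) = 163/6 ≈ 27.167)
p(H) = 163/(6*H)
p(-4)/((22262 - 31343) - 7940) = ((163/6)/(-4))/((22262 - 31343) - 7940) = ((163/6)*(-¼))/(-9081 - 7940) = -163/24/(-17021) = -163/24*(-1/17021) = 163/408504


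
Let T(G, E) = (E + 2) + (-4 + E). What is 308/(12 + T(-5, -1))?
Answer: 77/2 ≈ 38.500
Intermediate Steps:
T(G, E) = -2 + 2*E (T(G, E) = (2 + E) + (-4 + E) = -2 + 2*E)
308/(12 + T(-5, -1)) = 308/(12 + (-2 + 2*(-1))) = 308/(12 + (-2 - 2)) = 308/(12 - 4) = 308/8 = 308*(⅛) = 77/2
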